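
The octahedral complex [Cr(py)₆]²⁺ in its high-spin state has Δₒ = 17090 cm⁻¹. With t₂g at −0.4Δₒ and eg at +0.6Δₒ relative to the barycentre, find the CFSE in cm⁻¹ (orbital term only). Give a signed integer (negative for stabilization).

-10254

py is neutral, so the +2 overall charge sits on Cr: oxidation state +2.
Cr is in group 6, so Cr²⁺ is d⁴ (6 − 2 = 4).
Configuration: t₂g³ eg¹.
Orbital CFSE = 3(-0.4) + 1(0.6) = -0.6Δₒ = -0.6 × 17090 = -10254 cm⁻¹.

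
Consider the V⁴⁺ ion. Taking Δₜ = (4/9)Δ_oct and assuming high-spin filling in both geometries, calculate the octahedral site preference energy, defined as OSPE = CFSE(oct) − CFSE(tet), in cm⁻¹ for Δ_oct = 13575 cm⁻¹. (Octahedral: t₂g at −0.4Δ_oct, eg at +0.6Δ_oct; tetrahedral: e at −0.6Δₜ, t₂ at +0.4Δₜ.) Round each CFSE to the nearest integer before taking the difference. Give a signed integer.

-1810

Group 5 minus oxidation state +4 gives a d¹ configuration for V⁴⁺.
In an octahedral site d¹ (HS) is t₂g¹ eg⁰, giving CFSE(oct) = -0.4Δ_oct = -5430 cm⁻¹.
In a tetrahedral site the filling is e¹ t₂⁰: CFSE(tet) = -0.6Δₜ = -0.6 × (4/9)(13575) = -3620 cm⁻¹.
Subtracting, OSPE = -5430 − (-3620) = -1810 cm⁻¹.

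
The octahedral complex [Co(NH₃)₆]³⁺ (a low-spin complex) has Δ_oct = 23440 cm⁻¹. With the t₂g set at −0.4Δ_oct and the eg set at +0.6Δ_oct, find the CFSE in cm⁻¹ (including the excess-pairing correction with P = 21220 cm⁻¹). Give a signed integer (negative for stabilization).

-13816

NH₃ is neutral, so the +3 overall charge sits on Co: oxidation state +3.
Co is in group 9, so Co³⁺ is d⁶ (9 − 3 = 6).
Electron filling gives t₂g⁶ eg⁰.
The orbital stabilization is -2.4Δ_oct = -2.4 × 23440 = -56256 cm⁻¹.
High-spin d⁶ would be t₂g⁴ eg² with 1 pair; low-spin has 3, so 2 excess pairs cost +2P = +42440 cm⁻¹.
Combining: -56256 + 42440 = -13816 cm⁻¹.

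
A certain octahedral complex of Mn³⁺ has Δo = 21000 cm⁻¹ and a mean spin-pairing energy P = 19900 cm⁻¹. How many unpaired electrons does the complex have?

2

Mn is in group 7, so Mn³⁺ is d⁴ (7 − 3 = 4).
Since Δo = 21000 cm⁻¹ > P = 19900 cm⁻¹, the complex adopts the low-spin configuration.
Filling d⁴ accordingly: t₂g⁴ eg⁰.
Unpaired electrons: 2.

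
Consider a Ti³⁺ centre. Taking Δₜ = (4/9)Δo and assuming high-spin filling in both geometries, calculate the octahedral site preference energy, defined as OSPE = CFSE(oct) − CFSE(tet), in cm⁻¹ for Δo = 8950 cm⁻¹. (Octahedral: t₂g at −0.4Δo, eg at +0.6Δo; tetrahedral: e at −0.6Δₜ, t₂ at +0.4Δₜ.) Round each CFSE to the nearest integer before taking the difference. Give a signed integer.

-1193

Ti³⁺: group 4, so d-count = 4 − 3 = 1.
In an octahedral site d¹ (HS) is t2g^1 e_g^0, giving CFSE(oct) = -0.4Δo = -3580 cm⁻¹.
Tetrahedral: e^1 t2^0, CFSE = 1(−0.6) + 0(+0.4) = -0.6Δₜ = -0.6 × (4/9) × 8950 = -2387 cm⁻¹.
OSPE = CFSE(oct) − CFSE(tet) = -3580 − (-2387) = -1193 cm⁻¹.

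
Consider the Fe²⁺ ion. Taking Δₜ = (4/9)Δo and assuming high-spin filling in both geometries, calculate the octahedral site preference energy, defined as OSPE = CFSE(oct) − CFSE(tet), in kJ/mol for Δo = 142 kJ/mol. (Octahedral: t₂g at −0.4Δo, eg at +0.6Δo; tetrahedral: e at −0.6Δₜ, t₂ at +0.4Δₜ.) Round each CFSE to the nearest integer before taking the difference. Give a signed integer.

-19

Fe sits in group 8; removing 2 electrons leaves Fe²⁺ with 8 − 2 = 6 d electrons.
Octahedral (high-spin): t2g^4 e_g^2, CFSE = 4(−0.4) + 2(+0.6) = -0.4Δo = -0.4 × 142 = -57 kJ/mol.
Tetrahedral: e^3 t2^3, CFSE = 3(−0.6) + 3(+0.4) = -0.6Δₜ = -0.6 × (4/9) × 142 = -38 kJ/mol.
OSPE = CFSE(oct) − CFSE(tet) = -57 − (-38) = -19 kJ/mol.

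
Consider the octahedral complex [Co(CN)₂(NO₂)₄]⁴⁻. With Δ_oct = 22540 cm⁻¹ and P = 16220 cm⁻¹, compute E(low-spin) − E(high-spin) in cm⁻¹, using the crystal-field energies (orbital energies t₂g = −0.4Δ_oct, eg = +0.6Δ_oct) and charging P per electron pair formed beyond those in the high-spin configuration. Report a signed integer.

Ligand charges: 2×(-1) from CN⁻ and 4×(-1) from NO₂⁻ sum to -6; with overall charge -4, Co is +2.
Co sits in group 9; removing 2 electrons leaves Co²⁺ with 9 − 2 = 7 d electrons.
High-spin: t₂g⁵ eg², CFSE = -0.8Δ_oct = -18032 cm⁻¹.
Low-spin: t₂g⁶ eg¹, orbital CFSE = -1.8Δ_oct = -40572 cm⁻¹; plus 1 excess pair × P = +16220 cm⁻¹; total -24352 cm⁻¹.
Thus E(LS) − E(HS) = -6320 cm⁻¹.

-6320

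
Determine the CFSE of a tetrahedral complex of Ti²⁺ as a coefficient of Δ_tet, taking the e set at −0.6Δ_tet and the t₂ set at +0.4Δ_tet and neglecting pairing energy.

-1.2 Δ_tet

Group 4 minus oxidation state +2 gives a d² configuration for Ti²⁺.
Tetrahedral fields are weak (Δₜ ≈ 4/9 Δₒ), so electrons fill high-spin.
Configuration: e² t₂⁰.
CFSE = 2(-0.6Δ_tet) + 0(0.4Δ_tet) = -1.2Δ_tet + 0.0Δ_tet = -1.2Δ_tet.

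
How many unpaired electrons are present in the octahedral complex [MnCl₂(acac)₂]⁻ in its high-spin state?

Ligand charges: 2×(-1) from Cl⁻ and 2×(-1) from acac⁻ sum to -4; with overall charge -1, Mn is +3.
Group 7 minus oxidation state +3 gives a d⁴ configuration for Mn³⁺.
Configuration: t2g^3 e_g^1, giving 4 unpaired electrons.

4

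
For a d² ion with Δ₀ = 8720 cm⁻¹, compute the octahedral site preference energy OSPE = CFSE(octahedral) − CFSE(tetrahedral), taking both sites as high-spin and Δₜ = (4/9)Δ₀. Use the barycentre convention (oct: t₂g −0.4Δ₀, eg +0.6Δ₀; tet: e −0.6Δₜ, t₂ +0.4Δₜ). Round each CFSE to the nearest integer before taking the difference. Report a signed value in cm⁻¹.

In an octahedral site d² (HS) is t₂g² eg⁰, giving CFSE(oct) = -0.8Δ₀ = -6976 cm⁻¹.
Tetrahedral: e² t₂⁰, CFSE = 2(−0.6) + 0(+0.4) = -1.2Δₜ = -1.2 × (4/9) × 8720 = -4651 cm⁻¹.
Subtracting, OSPE = -6976 − (-4651) = -2325 cm⁻¹.

-2325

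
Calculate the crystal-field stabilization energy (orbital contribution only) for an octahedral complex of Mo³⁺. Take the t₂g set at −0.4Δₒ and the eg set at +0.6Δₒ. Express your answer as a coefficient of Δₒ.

Mo is in group 6, so Mo³⁺ is d³ (6 − 3 = 3).
Configuration: t₂g³ eg⁰.
CFSE = 3(-0.4Δₒ) + 0(0.6Δₒ) = -1.2Δₒ + 0.0Δₒ = -1.2Δₒ.

-1.2 Δₒ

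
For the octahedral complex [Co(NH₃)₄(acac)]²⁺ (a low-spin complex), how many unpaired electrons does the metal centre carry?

0

Ligand charges: 4×(+0) from NH₃ and 1×(-1) from acac⁻ sum to -1; with overall charge +2, Co is +3.
Group 9 minus oxidation state +3 gives a d⁶ configuration for Co³⁺.
Configuration: t₂g⁶ eg⁰, giving 0 unpaired electrons.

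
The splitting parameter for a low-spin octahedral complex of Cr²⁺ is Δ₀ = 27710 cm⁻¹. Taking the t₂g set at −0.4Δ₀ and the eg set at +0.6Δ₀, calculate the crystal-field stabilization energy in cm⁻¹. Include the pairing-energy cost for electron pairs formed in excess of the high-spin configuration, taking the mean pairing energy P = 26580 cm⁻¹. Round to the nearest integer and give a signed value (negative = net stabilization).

Cr²⁺: group 6, so d-count = 6 − 2 = 4.
Configuration: t₂g⁴ eg⁰.
CFSE(orbital) = 4×(-0.4Δ₀) + 0×(0.6Δ₀) = -1.6Δ₀; with Δ₀ = 27710 cm⁻¹ that is -44336 cm⁻¹.
Pairing penalty: 1 pair vs 0 in the high-spin reference → 1 extra × P = 26580 cm⁻¹.
Overall CFSE = -44336 + 26580 = -17756 cm⁻¹.

-17756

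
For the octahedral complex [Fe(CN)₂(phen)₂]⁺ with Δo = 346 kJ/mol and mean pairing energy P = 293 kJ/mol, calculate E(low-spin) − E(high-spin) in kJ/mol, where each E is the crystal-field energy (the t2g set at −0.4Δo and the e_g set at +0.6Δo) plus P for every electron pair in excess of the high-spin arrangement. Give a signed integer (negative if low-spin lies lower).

-106

Ligand charges: 2×(-1) from CN⁻ and 2×(+0) from phen sum to -2; with overall charge +1, Fe is +3.
Fe³⁺: group 8, so d-count = 8 − 3 = 5.
High-spin d⁵ fills as t2g^3 e_g^2 with CFSE 3(−0.4) + 2(+0.6) = 0.0Δo = 0 kJ/mol.
Low-spin: t2g^5 e_g^0, orbital CFSE = -2.0Δo = -692 kJ/mol; plus 2 excess pairs × P = +586 kJ/mol; total -106 kJ/mol.
E(LS) − E(HS) = -106 − (0) = -106 kJ/mol.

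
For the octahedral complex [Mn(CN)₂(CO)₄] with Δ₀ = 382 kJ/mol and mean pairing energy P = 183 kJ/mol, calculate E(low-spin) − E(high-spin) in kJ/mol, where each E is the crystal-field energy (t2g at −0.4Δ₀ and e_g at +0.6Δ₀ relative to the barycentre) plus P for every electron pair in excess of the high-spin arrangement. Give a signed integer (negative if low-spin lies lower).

Ligand charges: 2×(-1) from CN⁻ and 4×(+0) from CO sum to -2; with overall charge +0, Mn is +2.
Group 7 minus oxidation state +2 gives a d⁵ configuration for Mn²⁺.
High-spin: t2g^3 e_g^2, CFSE = 0.0Δ₀ = 0 kJ/mol.
For low-spin the configuration is t2g^5 e_g^0: orbital energy -2.0 × 382 = -764 kJ/mol, and 2 additional pairs relative to high-spin add 366 kJ/mol, giving -398 kJ/mol.
E(LS) − E(HS) = -398 − (0) = -398 kJ/mol.

-398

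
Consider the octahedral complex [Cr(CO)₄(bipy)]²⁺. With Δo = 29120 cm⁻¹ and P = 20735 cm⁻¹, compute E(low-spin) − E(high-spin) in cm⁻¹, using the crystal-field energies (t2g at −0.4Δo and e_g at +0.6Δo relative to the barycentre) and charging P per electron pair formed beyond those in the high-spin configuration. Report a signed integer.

Ligand charges: 4×(+0) from CO and 1×(+0) from bipy sum to +0; with overall charge +2, Cr is +2.
Cr²⁺: group 6, so d-count = 6 − 2 = 4.
High-spin d⁴ fills as t2g^3 e_g^1 with CFSE 3(−0.4) + 1(+0.6) = -0.6Δo = -17472 cm⁻¹.
Low-spin: t2g^4 e_g^0, orbital CFSE = -1.6Δo = -46592 cm⁻¹; plus 1 excess pair × P = +20735 cm⁻¹; total -25857 cm⁻¹.
Thus E(LS) − E(HS) = -8385 cm⁻¹.

-8385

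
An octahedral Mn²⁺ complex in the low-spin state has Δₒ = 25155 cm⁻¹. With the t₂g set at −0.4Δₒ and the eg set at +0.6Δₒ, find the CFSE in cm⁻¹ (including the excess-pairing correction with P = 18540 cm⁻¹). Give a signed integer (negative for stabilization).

Mn is in group 7, so Mn²⁺ is d⁵ (7 − 2 = 5).
Electron filling gives t₂g⁵ eg⁰.
CFSE(orbital) = 5×(-0.4Δₒ) + 0×(0.6Δₒ) = -2.0Δₒ; with Δₒ = 25155 cm⁻¹ that is -50310 cm⁻¹.
Pairing penalty: 2 pairs vs 0 in the high-spin reference → 2 extra × P = 37080 cm⁻¹.
Net CFSE = -50310 + 37080 = -13230 cm⁻¹.

-13230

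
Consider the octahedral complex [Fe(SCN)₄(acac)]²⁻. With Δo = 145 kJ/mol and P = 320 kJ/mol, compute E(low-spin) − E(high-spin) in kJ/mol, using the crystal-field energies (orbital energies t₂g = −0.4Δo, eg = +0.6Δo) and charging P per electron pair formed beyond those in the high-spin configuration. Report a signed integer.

Ligand charges: 4×(-1) from SCN⁻ and 1×(-1) from acac⁻ sum to -5; with overall charge -2, Fe is +3.
Group 8 minus oxidation state +3 gives a d⁵ configuration for Fe³⁺.
High-spin: t₂g³ eg², CFSE = 0.0Δo = 0 kJ/mol.
For low-spin the configuration is t₂g⁵ eg⁰: orbital energy -2.0 × 145 = -290 kJ/mol, and 2 additional pairs relative to high-spin add 640 kJ/mol, giving 350 kJ/mol.
Thus E(LS) − E(HS) = 350 kJ/mol.

350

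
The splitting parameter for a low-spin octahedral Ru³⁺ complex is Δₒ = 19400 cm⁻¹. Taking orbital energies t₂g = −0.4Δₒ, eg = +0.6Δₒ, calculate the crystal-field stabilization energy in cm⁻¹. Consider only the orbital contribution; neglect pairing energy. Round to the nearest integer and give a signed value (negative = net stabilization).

-38800

Group 8 minus oxidation state +3 gives a d⁵ configuration for Ru³⁺.
Configuration: t₂g⁵ eg⁰.
CFSE(orbital) = 5×(-0.4Δₒ) + 0×(0.6Δₒ) = -2.0Δₒ; with Δₒ = 19400 cm⁻¹ that is -38800 cm⁻¹.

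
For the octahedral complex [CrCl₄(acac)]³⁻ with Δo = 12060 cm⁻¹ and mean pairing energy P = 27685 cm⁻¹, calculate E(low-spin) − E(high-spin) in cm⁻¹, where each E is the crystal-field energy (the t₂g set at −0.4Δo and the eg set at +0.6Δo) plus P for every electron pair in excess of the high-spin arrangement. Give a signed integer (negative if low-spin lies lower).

Ligand charges: 4×(-1) from Cl⁻ and 1×(-1) from acac⁻ sum to -5; with overall charge -3, Cr is +2.
Cr²⁺: group 6, so d-count = 6 − 2 = 4.
High-spin d⁴ fills as t₂g³ eg¹ with CFSE 3(−0.4) + 1(+0.6) = -0.6Δo = -7236 cm⁻¹.
Low-spin: t₂g⁴ eg⁰, orbital CFSE = -1.6Δo = -19296 cm⁻¹; plus 1 excess pair × P = +27685 cm⁻¹; total 8389 cm⁻¹.
The difference is 8389 − (-7236) = 15625 cm⁻¹, so high-spin lies lower.

15625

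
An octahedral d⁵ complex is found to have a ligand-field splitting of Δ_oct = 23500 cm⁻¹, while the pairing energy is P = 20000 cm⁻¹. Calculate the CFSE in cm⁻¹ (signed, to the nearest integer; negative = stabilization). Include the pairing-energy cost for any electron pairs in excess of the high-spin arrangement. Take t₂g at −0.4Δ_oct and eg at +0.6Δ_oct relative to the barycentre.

-7000

Since Δ_oct = 23500 cm⁻¹ > P = 20000 cm⁻¹, the complex adopts the low-spin configuration.
Filling d⁵ accordingly: t₂g⁵ eg⁰.
Orbital CFSE = -2.0Δ_oct = -2.0 × 23500 = -47000 cm⁻¹.
Excess pairs vs high-spin: 2 − 0 = 2; pairing cost = +40000 cm⁻¹.
Net CFSE = -47000 + 40000 = -7000 cm⁻¹.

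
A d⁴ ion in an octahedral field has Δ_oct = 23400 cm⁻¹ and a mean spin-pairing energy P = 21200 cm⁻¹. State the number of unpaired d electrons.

2

Here Δ_oct > P (23400 > 21200), so the low-spin state is favoured.
Configuration: t2g^4 e_g^0.
Unpaired electrons: 2.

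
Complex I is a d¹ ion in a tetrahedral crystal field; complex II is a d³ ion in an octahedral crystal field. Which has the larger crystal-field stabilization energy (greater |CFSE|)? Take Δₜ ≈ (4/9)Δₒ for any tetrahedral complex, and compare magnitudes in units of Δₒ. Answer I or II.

II

I: Tetrahedral fields are weak (Δₜ ≈ 4/9 Δₒ), so electrons fill high-spin; e¹ t₂⁰, CFSE = -0.6Δₜ ≈ -0.27Δₒ.
II: For octahedral d³ the high- and low-spin configurations coincide; t2g^3 e_g^0, CFSE = -1.2Δₒ.
So II has the larger |CFSE|.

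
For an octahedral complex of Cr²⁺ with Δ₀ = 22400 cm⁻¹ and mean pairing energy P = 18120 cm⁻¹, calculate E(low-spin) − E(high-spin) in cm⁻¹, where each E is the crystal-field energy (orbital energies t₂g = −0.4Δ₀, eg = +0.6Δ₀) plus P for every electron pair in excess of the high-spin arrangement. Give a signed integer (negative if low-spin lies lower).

Cr is in group 6, so Cr²⁺ is d⁴ (6 − 2 = 4).
High-spin: t₂g³ eg¹, CFSE = -0.6Δ₀ = -13440 cm⁻¹.
For low-spin the configuration is t₂g⁴ eg⁰: orbital energy -1.6 × 22400 = -35840 cm⁻¹, and 1 additional pair relative to high-spin adds 18120 cm⁻¹, giving -17720 cm⁻¹.
The difference is -17720 − (-13440) = -4280 cm⁻¹, so low-spin lies lower.

-4280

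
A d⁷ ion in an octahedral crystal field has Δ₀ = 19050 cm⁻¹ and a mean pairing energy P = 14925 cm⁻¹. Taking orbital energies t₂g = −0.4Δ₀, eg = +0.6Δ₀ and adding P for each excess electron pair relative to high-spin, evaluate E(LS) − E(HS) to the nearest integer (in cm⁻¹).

High-spin d⁷ fills as t₂g⁵ eg² with CFSE 5(−0.4) + 2(+0.6) = -0.8Δ₀ = -15240 cm⁻¹.
Low-spin t₂g⁶ eg¹ gives -1.8Δ₀ = -34290 cm⁻¹, but forming 1 extra pair costs 1P = 14925 cm⁻¹, so E(LS) = -34290 + 14925 = -19365 cm⁻¹.
Thus E(LS) − E(HS) = -4125 cm⁻¹.

-4125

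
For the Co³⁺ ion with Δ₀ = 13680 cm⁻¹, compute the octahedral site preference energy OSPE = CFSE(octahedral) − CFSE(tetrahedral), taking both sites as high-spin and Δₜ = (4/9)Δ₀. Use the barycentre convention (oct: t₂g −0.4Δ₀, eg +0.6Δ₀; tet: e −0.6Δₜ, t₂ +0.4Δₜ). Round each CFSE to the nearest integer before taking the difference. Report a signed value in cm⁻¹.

-1824

Co is in group 9, so Co³⁺ is d⁶ (9 − 3 = 6).
Octahedral (high-spin): t₂g⁴ eg², CFSE = 4(−0.4) + 2(+0.6) = -0.4Δ₀ = -0.4 × 13680 = -5472 cm⁻¹.
Tetrahedral e³ t₂³ gives -0.6Δₜ = -0.6 × (4/9) × 13680 = -3648 cm⁻¹.
OSPE = -5472 − (-3648) = -1824 cm⁻¹.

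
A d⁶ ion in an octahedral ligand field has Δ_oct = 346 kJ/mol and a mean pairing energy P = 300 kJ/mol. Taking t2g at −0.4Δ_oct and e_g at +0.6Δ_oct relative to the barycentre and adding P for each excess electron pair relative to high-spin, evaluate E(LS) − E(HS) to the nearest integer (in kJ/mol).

-92

High-spin: t2g^4 e_g^2, CFSE = -0.4Δ_oct = -138 kJ/mol.
Low-spin: t2g^6 e_g^0, orbital CFSE = -2.4Δ_oct = -830 kJ/mol; plus 2 excess pairs × P = +600 kJ/mol; total -230 kJ/mol.
The difference is -230 − (-138) = -92 kJ/mol, so low-spin lies lower.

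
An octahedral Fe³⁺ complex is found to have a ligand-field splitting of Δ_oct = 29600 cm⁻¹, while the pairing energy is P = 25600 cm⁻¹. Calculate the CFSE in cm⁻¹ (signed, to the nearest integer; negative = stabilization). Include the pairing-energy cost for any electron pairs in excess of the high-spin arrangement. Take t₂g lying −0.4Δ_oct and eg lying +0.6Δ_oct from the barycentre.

Fe is in group 8, so Fe³⁺ is d⁵ (8 − 3 = 5).
Since Δ_oct = 29600 cm⁻¹ > P = 25600 cm⁻¹, the complex adopts the low-spin configuration.
That gives t₂g⁵ eg⁰.
Orbital CFSE = -2.0Δ_oct = -2.0 × 29600 = -59200 cm⁻¹.
Excess pairs vs high-spin: 2 − 0 = 2; pairing cost = +51200 cm⁻¹.
Net CFSE = -59200 + 51200 = -8000 cm⁻¹.

-8000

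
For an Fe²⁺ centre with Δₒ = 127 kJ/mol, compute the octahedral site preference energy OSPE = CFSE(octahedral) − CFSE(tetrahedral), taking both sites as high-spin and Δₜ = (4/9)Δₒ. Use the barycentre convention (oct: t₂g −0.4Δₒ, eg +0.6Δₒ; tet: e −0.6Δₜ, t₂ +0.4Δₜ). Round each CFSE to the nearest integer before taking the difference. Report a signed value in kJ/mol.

Fe sits in group 8; removing 2 electrons leaves Fe²⁺ with 8 − 2 = 6 d electrons.
Octahedral (high-spin): t₂g⁴ eg², CFSE = 4(−0.4) + 2(+0.6) = -0.4Δₒ = -0.4 × 127 = -51 kJ/mol.
Tetrahedral e³ t₂³ gives -0.6Δₜ = -0.6 × (4/9) × 127 = -34 kJ/mol.
OSPE = -51 − (-34) = -17 kJ/mol.

-17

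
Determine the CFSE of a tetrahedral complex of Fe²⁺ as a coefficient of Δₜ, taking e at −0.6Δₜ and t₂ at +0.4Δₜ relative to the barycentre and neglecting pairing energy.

-0.6 Δₜ

Fe²⁺: group 8, so d-count = 8 − 2 = 6.
Tetrahedral fields are weak (Δₜ ≈ 4/9 Δₒ), so electrons fill high-spin.
Configuration: e³ t₂³.
CFSE = 3(-0.6Δₜ) + 3(0.4Δₜ) = -1.8Δₜ + 1.2Δₜ = -0.6Δₜ.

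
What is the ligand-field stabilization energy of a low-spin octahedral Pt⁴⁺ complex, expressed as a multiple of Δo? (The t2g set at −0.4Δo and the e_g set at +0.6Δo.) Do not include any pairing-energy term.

Group 10 minus oxidation state +4 gives a d⁶ configuration for Pt⁴⁺.
Configuration: t2g^6 e_g^0.
CFSE = 6(-0.4Δo) + 0(0.6Δo) = -2.4Δo + 0.0Δo = -2.4Δo.

-2.4 Δo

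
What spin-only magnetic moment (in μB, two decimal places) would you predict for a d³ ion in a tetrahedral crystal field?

3.87 μB

Tetrahedral fields are weak (Δₜ ≈ 4/9 Δₒ), so electrons fill high-spin.
Configuration: e^2 t2^1 → 3 unpaired electrons.
μ(spin-only) = √[3(3+2)] = √15 ≈ 3.87 μB.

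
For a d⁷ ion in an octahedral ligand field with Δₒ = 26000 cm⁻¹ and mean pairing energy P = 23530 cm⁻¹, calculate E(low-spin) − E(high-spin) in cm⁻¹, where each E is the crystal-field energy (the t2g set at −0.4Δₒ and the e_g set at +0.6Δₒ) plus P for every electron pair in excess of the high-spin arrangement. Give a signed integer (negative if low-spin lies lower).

In the high-spin limit (t2g^5 e_g^2) the orbital term is -0.8Δₒ = -20800 cm⁻¹, with no excess pairing.
Low-spin t2g^6 e_g^1 gives -1.8Δₒ = -46800 cm⁻¹, but forming 1 extra pair costs 1P = 23530 cm⁻¹, so E(LS) = -46800 + 23530 = -23270 cm⁻¹.
Thus E(LS) − E(HS) = -2470 cm⁻¹.

-2470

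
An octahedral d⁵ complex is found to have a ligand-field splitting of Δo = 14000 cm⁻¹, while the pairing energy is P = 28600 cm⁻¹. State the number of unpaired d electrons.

5

Δo < P, so pairing is avoided: the ground state is high-spin.
That gives t₂g³ eg².
Unpaired electrons: 5.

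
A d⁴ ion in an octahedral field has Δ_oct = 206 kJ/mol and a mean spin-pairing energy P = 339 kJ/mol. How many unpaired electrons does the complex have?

4

Since Δ_oct = 206 kJ/mol < P = 339 kJ/mol, the complex adopts the high-spin configuration.
Filling d⁴ accordingly: t2g^3 e_g^1.
Unpaired electrons: 4.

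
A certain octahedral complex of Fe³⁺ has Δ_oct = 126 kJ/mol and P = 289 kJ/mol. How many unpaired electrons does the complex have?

Fe is in group 8, so Fe³⁺ is d⁵ (8 − 3 = 5).
With Δ_oct < P the complex is high-spin.
That gives t₂g³ eg².
Unpaired electrons: 5.

5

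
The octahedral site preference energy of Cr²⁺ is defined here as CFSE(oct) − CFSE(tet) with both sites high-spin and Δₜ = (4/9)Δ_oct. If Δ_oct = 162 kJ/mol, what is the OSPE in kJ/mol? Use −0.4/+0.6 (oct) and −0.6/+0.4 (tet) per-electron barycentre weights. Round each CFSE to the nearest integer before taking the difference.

-68

Cr sits in group 6; removing 2 electrons leaves Cr²⁺ with 6 − 2 = 4 d electrons.
Octahedral (high-spin): t₂g³ eg¹, CFSE = 3(−0.4) + 1(+0.6) = -0.6Δ_oct = -0.6 × 162 = -97 kJ/mol.
Tetrahedral: e² t₂², CFSE = 2(−0.6) + 2(+0.4) = -0.4Δₜ = -0.4 × (4/9) × 162 = -29 kJ/mol.
OSPE = CFSE(oct) − CFSE(tet) = -97 − (-29) = -68 kJ/mol.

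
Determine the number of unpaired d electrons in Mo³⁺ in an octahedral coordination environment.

3

Group 6 minus oxidation state +3 gives a d³ configuration for Mo³⁺.
Configuration: t2g^3 e_g^0, giving 3 unpaired electrons.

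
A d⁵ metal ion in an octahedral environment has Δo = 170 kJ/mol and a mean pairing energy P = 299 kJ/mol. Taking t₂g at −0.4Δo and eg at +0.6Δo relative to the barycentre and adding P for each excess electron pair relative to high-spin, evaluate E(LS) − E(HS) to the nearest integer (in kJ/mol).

In the high-spin limit (t₂g³ eg²) the orbital term is 0.0Δo = 0 kJ/mol, with no excess pairing.
For low-spin the configuration is t₂g⁵ eg⁰: orbital energy -2.0 × 170 = -340 kJ/mol, and 2 additional pairs relative to high-spin add 598 kJ/mol, giving 258 kJ/mol.
E(LS) − E(HS) = 258 − (0) = 258 kJ/mol.

258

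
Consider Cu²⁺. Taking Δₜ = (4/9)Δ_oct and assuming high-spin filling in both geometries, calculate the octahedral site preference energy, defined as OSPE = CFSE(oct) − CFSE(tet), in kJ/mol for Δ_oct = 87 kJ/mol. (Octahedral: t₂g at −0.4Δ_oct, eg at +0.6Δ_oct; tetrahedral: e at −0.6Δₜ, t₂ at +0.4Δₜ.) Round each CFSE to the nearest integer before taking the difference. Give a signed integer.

-37

Cu²⁺: group 11, so d-count = 11 − 2 = 9.
Octahedral (high-spin): t₂g⁶ eg³, CFSE = 6(−0.4) + 3(+0.6) = -0.6Δ_oct = -0.6 × 87 = -52 kJ/mol.
Tetrahedral: e⁴ t₂⁵, CFSE = 4(−0.6) + 5(+0.4) = -0.4Δₜ = -0.4 × (4/9) × 87 = -15 kJ/mol.
OSPE = CFSE(oct) − CFSE(tet) = -52 − (-15) = -37 kJ/mol.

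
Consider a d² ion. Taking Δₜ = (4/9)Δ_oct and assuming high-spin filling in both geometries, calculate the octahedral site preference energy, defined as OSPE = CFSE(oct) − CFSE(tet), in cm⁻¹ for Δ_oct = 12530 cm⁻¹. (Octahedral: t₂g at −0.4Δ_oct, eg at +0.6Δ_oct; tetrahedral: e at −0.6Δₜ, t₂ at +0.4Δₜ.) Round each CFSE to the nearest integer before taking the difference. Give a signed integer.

-3341

Octahedral high-spin t₂g² eg⁰: CFSE = -0.8 × 12530 = -10024 cm⁻¹.
Tetrahedral e² t₂⁰ gives -1.2Δₜ = -1.2 × (4/9) × 12530 = -6683 cm⁻¹.
OSPE = -10024 − (-6683) = -3341 cm⁻¹.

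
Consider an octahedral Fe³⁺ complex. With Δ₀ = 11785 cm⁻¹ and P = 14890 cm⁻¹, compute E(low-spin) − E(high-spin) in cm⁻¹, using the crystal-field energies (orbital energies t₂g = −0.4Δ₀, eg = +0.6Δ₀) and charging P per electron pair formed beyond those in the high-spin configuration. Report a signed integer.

Fe sits in group 8; removing 3 electrons leaves Fe³⁺ with 8 − 3 = 5 d electrons.
High-spin: t₂g³ eg², CFSE = 0.0Δ₀ = 0 cm⁻¹.
Low-spin t₂g⁵ eg⁰ gives -2.0Δ₀ = -23570 cm⁻¹, but forming 2 extra pairs costs 2P = 29780 cm⁻¹, so E(LS) = -23570 + 29780 = 6210 cm⁻¹.
E(LS) − E(HS) = 6210 − (0) = 6210 cm⁻¹.

6210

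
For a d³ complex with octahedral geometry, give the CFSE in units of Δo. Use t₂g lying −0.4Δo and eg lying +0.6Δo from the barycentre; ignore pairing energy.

Configuration: t₂g³ eg⁰.
CFSE = 3(-0.4Δo) + 0(0.6Δo) = -1.2Δo + 0.0Δo = -1.2Δo.

-1.2 Δo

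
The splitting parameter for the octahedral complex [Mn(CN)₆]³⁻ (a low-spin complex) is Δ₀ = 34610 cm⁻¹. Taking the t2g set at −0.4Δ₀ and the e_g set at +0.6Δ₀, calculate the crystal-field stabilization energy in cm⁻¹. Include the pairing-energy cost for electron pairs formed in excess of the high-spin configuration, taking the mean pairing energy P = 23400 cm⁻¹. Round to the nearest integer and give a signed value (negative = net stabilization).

Each CN⁻ contributes -1; 6 × (-1) = -6. With overall charge -3, Mn is in the +3 oxidation state.
Group 7 minus oxidation state +3 gives a d⁴ configuration for Mn³⁺.
The d⁴ electrons fill as t2g^4 e_g^0.
The orbital stabilization is -1.6Δ₀ = -1.6 × 34610 = -55376 cm⁻¹.
Pairing penalty: 1 pair vs 0 in the high-spin reference → 1 extra × P = 23400 cm⁻¹.
Net CFSE = -55376 + 23400 = -31976 cm⁻¹.

-31976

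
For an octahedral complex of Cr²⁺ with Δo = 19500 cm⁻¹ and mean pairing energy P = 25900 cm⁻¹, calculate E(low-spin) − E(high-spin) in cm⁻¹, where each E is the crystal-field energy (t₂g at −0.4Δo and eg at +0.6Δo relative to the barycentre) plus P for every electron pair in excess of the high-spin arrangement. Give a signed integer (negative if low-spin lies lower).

6400

Cr is in group 6, so Cr²⁺ is d⁴ (6 − 2 = 4).
In the high-spin limit (t₂g³ eg¹) the orbital term is -0.6Δo = -11700 cm⁻¹, with no excess pairing.
Low-spin t₂g⁴ eg⁰ gives -1.6Δo = -31200 cm⁻¹, but forming 1 extra pair costs 1P = 25900 cm⁻¹, so E(LS) = -31200 + 25900 = -5300 cm⁻¹.
Thus E(LS) − E(HS) = 6400 cm⁻¹.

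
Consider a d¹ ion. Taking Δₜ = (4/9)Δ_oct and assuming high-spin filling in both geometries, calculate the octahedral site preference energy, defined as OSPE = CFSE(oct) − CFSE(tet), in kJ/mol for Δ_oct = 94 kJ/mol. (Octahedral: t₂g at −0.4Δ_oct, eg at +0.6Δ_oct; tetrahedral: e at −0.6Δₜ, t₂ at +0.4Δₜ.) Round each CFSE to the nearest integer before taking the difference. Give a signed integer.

-13

Octahedral (high-spin): t2g^1 e_g^0, CFSE = 1(−0.4) + 0(+0.6) = -0.4Δ_oct = -0.4 × 94 = -38 kJ/mol.
Tetrahedral e^1 t2^0 gives -0.6Δₜ = -0.6 × (4/9) × 94 = -25 kJ/mol.
OSPE = -38 − (-25) = -13 kJ/mol.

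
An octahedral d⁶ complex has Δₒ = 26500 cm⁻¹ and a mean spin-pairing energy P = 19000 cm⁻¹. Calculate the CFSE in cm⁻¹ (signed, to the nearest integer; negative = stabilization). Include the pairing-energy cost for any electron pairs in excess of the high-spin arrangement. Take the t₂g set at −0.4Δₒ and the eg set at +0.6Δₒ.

-25600

Since Δₒ = 26500 cm⁻¹ > P = 19000 cm⁻¹, the complex adopts the low-spin configuration.
Filling d⁶ accordingly: t₂g⁶ eg⁰.
Orbital CFSE = -2.4Δₒ = -2.4 × 26500 = -63600 cm⁻¹.
Excess pairs vs high-spin: 3 − 1 = 2; pairing cost = +38000 cm⁻¹.
Net CFSE = -63600 + 38000 = -25600 cm⁻¹.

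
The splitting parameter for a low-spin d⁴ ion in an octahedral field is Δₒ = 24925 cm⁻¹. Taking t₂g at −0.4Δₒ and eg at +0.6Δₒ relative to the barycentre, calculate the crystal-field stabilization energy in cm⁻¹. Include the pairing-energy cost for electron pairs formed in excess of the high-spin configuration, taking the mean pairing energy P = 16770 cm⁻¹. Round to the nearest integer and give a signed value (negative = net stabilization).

The d⁴ electrons fill as t₂g⁴ eg⁰.
Orbital CFSE = 4(-0.4) + 0(0.6) = -1.6Δₒ = -1.6 × 24925 = -39880 cm⁻¹.
High-spin d⁴ would be t₂g³ eg¹ with 0 pairs; low-spin has 1, so 1 excess pair costs +1P = +16770 cm⁻¹.
Net CFSE = -39880 + 16770 = -23110 cm⁻¹.

-23110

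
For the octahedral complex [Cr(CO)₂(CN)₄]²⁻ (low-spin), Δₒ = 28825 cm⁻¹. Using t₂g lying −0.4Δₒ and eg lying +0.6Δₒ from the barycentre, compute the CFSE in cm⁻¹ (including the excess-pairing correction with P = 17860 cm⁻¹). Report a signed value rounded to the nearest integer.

Ligand charges: 2×(+0) from CO and 4×(-1) from CN⁻ sum to -4; with overall charge -2, Cr is +2.
Cr sits in group 6; removing 2 electrons leaves Cr²⁺ with 6 − 2 = 4 d electrons.
Configuration: t₂g⁴ eg⁰.
CFSE(orbital) = 4×(-0.4Δₒ) + 0×(0.6Δₒ) = -1.6Δₒ; with Δₒ = 28825 cm⁻¹ that is -46120 cm⁻¹.
High-spin d⁴ would be t₂g³ eg¹ with 0 pairs; low-spin has 1, so 1 excess pair costs +1P = +17860 cm⁻¹.
Overall CFSE = -46120 + 17860 = -28260 cm⁻¹.

-28260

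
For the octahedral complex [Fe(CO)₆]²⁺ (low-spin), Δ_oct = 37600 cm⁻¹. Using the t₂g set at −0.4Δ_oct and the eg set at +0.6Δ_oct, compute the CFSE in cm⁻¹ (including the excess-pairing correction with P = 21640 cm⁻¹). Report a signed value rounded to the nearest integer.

CO is neutral, so the +2 overall charge sits on Fe: oxidation state +2.
Fe is in group 8, so Fe²⁺ is d⁶ (8 − 2 = 6).
Electron filling gives t₂g⁶ eg⁰.
The orbital stabilization is -2.4Δ_oct = -2.4 × 37600 = -90240 cm⁻¹.
Relative to high-spin t₂g⁴ eg² (1 paired), the low-spin configuration has 2 additional pairs, contributing +2 × 21640 = +43280 cm⁻¹.
Overall CFSE = -90240 + 43280 = -46960 cm⁻¹.

-46960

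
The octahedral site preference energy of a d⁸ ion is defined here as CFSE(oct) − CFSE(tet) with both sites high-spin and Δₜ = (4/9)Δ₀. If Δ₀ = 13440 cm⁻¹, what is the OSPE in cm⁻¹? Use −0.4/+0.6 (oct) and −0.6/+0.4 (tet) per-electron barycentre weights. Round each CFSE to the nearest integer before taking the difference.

-11349

In an octahedral site d⁸ (HS) is t2g^6 e_g^2, giving CFSE(oct) = -1.2Δ₀ = -16128 cm⁻¹.
In a tetrahedral site the filling is e^4 t2^4: CFSE(tet) = -0.8Δₜ = -0.8 × (4/9)(13440) = -4779 cm⁻¹.
OSPE = -16128 − (-4779) = -11349 cm⁻¹.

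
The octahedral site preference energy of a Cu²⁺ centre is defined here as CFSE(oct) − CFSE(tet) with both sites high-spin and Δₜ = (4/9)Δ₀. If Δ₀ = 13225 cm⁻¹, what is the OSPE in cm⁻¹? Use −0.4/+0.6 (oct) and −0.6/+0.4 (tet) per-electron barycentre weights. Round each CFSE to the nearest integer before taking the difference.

-5584

Cu²⁺: group 11, so d-count = 11 − 2 = 9.
Octahedral (high-spin): t2g^6 e_g^3, CFSE = 6(−0.4) + 3(+0.6) = -0.6Δ₀ = -0.6 × 13225 = -7935 cm⁻¹.
Tetrahedral e^4 t2^5 gives -0.4Δₜ = -0.4 × (4/9) × 13225 = -2351 cm⁻¹.
Subtracting, OSPE = -7935 − (-2351) = -5584 cm⁻¹.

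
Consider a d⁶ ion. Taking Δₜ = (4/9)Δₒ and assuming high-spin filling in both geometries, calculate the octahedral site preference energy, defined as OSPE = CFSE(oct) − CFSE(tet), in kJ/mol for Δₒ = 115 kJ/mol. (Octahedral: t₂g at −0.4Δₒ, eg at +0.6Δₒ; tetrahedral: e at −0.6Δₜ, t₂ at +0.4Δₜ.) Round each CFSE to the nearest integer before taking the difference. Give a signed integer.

-15

Octahedral (high-spin): t2g^4 e_g^2, CFSE = 4(−0.4) + 2(+0.6) = -0.4Δₒ = -0.4 × 115 = -46 kJ/mol.
Tetrahedral: e^3 t2^3, CFSE = 3(−0.6) + 3(+0.4) = -0.6Δₜ = -0.6 × (4/9) × 115 = -31 kJ/mol.
OSPE = -46 − (-31) = -15 kJ/mol.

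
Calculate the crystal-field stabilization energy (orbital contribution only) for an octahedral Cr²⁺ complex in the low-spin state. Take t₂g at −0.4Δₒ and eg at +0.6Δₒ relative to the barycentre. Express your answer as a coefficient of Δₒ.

Cr sits in group 6; removing 2 electrons leaves Cr²⁺ with 6 − 2 = 4 d electrons.
Configuration: t₂g⁴ eg⁰.
CFSE = 4(-0.4Δₒ) + 0(0.6Δₒ) = -1.6Δₒ + 0.0Δₒ = -1.6Δₒ.

-1.6 Δₒ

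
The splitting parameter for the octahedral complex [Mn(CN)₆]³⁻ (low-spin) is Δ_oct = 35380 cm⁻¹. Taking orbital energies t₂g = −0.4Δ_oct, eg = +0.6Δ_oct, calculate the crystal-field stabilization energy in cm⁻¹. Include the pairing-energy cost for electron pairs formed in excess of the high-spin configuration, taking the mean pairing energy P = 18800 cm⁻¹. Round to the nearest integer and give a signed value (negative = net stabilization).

-37808

Each CN⁻ contributes -1; 6 × (-1) = -6. With overall charge -3, Mn is in the +3 oxidation state.
Mn is in group 7, so Mn³⁺ is d⁴ (7 − 3 = 4).
The d⁴ electrons fill as t₂g⁴ eg⁰.
CFSE(orbital) = 4×(-0.4Δ_oct) + 0×(0.6Δ_oct) = -1.6Δ_oct; with Δ_oct = 35380 cm⁻¹ that is -56608 cm⁻¹.
Pairing penalty: 1 pair vs 0 in the high-spin reference → 1 extra × P = 18800 cm⁻¹.
Overall CFSE = -56608 + 18800 = -37808 cm⁻¹.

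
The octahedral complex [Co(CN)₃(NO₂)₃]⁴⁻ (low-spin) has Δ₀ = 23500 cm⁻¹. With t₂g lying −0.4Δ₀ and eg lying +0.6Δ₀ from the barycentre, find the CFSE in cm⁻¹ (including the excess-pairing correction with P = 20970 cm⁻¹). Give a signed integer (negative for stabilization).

-21330

Ligand charges: 3×(-1) from CN⁻ and 3×(-1) from NO₂⁻ sum to -6; with overall charge -4, Co is +2.
Co is in group 9, so Co²⁺ is d⁷ (9 − 2 = 7).
The d⁷ electrons fill as t₂g⁶ eg¹.
Orbital CFSE = 6(-0.4) + 1(0.6) = -1.8Δ₀ = -1.8 × 23500 = -42300 cm⁻¹.
Pairing penalty: 3 pairs vs 2 in the high-spin reference → 1 extra × P = 20970 cm⁻¹.
Overall CFSE = -42300 + 20970 = -21330 cm⁻¹.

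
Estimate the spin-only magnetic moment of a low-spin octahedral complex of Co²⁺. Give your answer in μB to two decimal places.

Co sits in group 9; removing 2 electrons leaves Co²⁺ with 9 − 2 = 7 d electrons.
Configuration: t₂g⁶ eg¹ → 1 unpaired electron.
μ(spin-only) = √[1(1+2)] = √3 ≈ 1.73 μB.

1.73 μB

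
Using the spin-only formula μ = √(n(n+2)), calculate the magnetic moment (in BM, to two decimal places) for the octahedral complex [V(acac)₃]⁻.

Each acac⁻ contributes -1; 3 × (-1) = -3. With overall charge -1, V is in the +2 oxidation state.
V is in group 5, so V²⁺ is d³ (5 − 2 = 3).
For octahedral d³ the high- and low-spin configurations coincide.
Configuration: t2g^3 e_g^0 → 3 unpaired electrons.
μ(spin-only) = √[3(3+2)] = √15 ≈ 3.87 BM.

3.87 BM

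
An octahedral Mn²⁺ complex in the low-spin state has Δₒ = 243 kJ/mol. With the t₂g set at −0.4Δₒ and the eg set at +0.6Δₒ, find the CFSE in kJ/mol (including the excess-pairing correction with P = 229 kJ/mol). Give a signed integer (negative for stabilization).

-28

Mn is in group 7, so Mn²⁺ is d⁵ (7 − 2 = 5).
Electron filling gives t₂g⁵ eg⁰.
Orbital CFSE = 5(-0.4) + 0(0.6) = -2.0Δₒ = -2.0 × 243 = -486 kJ/mol.
Pairing penalty: 2 pairs vs 0 in the high-spin reference → 2 extra × P = 458 kJ/mol.
Net CFSE = -486 + 458 = -28 kJ/mol.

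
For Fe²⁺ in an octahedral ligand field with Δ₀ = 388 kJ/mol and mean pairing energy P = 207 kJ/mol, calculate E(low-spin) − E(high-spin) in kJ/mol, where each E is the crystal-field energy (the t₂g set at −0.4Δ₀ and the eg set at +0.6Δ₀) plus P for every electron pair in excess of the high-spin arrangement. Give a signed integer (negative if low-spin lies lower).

-362

Fe²⁺: group 8, so d-count = 8 − 2 = 6.
In the high-spin limit (t₂g⁴ eg²) the orbital term is -0.4Δ₀ = -155 kJ/mol, with no excess pairing.
For low-spin the configuration is t₂g⁶ eg⁰: orbital energy -2.4 × 388 = -931 kJ/mol, and 2 additional pairs relative to high-spin add 414 kJ/mol, giving -517 kJ/mol.
Thus E(LS) − E(HS) = -362 kJ/mol.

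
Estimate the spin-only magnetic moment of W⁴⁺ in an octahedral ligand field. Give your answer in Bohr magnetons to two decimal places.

2.83 Bohr magnetons

Group 6 minus oxidation state +4 gives a d² configuration for W⁴⁺.
For octahedral d² the high- and low-spin configurations coincide.
Configuration: t₂g² eg⁰ → 2 unpaired electrons.
μ(spin-only) = √[2(2+2)] = √8 ≈ 2.83 Bohr magnetons.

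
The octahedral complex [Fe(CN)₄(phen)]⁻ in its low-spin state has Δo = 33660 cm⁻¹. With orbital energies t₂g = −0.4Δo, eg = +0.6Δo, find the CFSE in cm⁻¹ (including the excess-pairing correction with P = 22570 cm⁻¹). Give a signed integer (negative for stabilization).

-22180

Ligand charges: 4×(-1) from CN⁻ and 1×(+0) from phen sum to -4; with overall charge -1, Fe is +3.
Fe sits in group 8; removing 3 electrons leaves Fe³⁺ with 8 − 3 = 5 d electrons.
The d⁵ electrons fill as t₂g⁵ eg⁰.
Orbital CFSE = 5(-0.4) + 0(0.6) = -2.0Δo = -2.0 × 33660 = -67320 cm⁻¹.
Pairing penalty: 2 pairs vs 0 in the high-spin reference → 2 extra × P = 45140 cm⁻¹.
Combining: -67320 + 45140 = -22180 cm⁻¹.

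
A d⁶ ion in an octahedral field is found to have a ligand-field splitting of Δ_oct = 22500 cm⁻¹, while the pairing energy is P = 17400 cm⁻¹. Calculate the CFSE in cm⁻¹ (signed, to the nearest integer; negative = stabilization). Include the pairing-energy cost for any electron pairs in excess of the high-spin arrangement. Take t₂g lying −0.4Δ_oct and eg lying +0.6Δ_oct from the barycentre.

-19200

Here Δ_oct > P (22500 > 17400), so the low-spin state is favoured.
That gives t₂g⁶ eg⁰.
Orbital CFSE = -2.4Δ_oct = -2.4 × 22500 = -54000 cm⁻¹.
Excess pairs vs high-spin: 3 − 1 = 2; pairing cost = +34800 cm⁻¹.
Net CFSE = -54000 + 34800 = -19200 cm⁻¹.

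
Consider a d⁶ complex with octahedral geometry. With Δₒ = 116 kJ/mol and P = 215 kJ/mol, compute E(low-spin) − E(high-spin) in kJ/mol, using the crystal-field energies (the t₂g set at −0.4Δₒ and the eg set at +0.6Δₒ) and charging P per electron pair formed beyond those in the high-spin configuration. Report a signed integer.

In the high-spin limit (t₂g⁴ eg²) the orbital term is -0.4Δₒ = -46 kJ/mol, with no excess pairing.
For low-spin the configuration is t₂g⁶ eg⁰: orbital energy -2.4 × 116 = -278 kJ/mol, and 2 additional pairs relative to high-spin add 430 kJ/mol, giving 152 kJ/mol.
The difference is 152 − (-46) = 198 kJ/mol, so high-spin lies lower.

198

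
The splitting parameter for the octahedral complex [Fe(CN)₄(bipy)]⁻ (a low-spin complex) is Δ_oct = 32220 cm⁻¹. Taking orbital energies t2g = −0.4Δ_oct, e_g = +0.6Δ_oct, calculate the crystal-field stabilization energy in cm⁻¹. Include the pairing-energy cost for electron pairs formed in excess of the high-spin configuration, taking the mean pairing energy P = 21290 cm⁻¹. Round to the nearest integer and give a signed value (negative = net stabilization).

Ligand charges: 4×(-1) from CN⁻ and 1×(+0) from bipy sum to -4; with overall charge -1, Fe is +3.
Group 8 minus oxidation state +3 gives a d⁵ configuration for Fe³⁺.
Configuration: t2g^5 e_g^0.
Orbital CFSE = 5(-0.4) + 0(0.6) = -2.0Δ_oct = -2.0 × 32220 = -64440 cm⁻¹.
Pairing penalty: 2 pairs vs 0 in the high-spin reference → 2 extra × P = 42580 cm⁻¹.
Net CFSE = -64440 + 42580 = -21860 cm⁻¹.

-21860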